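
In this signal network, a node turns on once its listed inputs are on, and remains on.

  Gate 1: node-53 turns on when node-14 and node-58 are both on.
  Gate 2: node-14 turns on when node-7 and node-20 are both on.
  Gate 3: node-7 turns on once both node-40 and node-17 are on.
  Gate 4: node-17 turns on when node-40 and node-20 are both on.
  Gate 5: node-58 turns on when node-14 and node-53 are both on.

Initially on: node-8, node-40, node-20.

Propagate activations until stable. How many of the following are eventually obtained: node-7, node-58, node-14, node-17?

Gate 4: node-40 and node-20 on → node-17 on.
node-40 and node-17 are on, so node-7 turns on (Gate 3).
node-7 and node-20 are on, so node-14 turns on (Gate 2).
node-7: reached.
node-58 would need node-14 and node-53 (Gate 5), but node-53 never turns on.
node-14: reached.
node-17: reached.
Reached: node-7, node-14, and node-17 — 3 of the 4.

3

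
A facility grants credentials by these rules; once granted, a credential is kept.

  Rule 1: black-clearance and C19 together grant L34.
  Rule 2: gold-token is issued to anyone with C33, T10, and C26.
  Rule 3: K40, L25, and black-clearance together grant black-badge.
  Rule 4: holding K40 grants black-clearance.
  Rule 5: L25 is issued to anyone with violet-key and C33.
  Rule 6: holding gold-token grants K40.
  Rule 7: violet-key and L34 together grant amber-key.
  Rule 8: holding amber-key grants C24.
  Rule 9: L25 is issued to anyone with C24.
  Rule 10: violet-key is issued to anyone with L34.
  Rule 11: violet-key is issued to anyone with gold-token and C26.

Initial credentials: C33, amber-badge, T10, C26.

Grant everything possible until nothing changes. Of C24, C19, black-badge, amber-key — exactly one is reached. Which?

black-badge

Holding C33, T10, and C26 grants gold-token (Rule 2).
Holding gold-token and C26 grants violet-key (Rule 11).
Holding gold-token grants K40 (Rule 6).
Holding violet-key and C33 grants L25 (Rule 5).
Holding K40 grants black-clearance (Rule 4).
Holding K40, L25, and black-clearance grants black-badge (Rule 3).
No rule produces C19, and it is not given. C24 would need amber-key (Rule 8), but amber-key is never granted. amber-key would need violet-key and L34 (Rule 7), but L34 is never granted.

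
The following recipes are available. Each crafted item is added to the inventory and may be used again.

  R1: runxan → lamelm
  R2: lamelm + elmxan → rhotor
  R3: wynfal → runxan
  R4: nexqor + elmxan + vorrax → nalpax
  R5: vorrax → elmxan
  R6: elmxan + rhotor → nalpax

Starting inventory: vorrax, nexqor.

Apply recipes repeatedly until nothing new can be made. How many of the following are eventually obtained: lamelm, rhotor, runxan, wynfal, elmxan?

vorrax → elmxan (R5).
lamelm would need runxan (R1), but runxan is never obtained.
rhotor would need lamelm and elmxan (R2), but lamelm is never obtained.
runxan would need wynfal (R3), but wynfal is never obtained.
No rule produces wynfal, and it is not given.
elmxan: reached.
Reached: elmxan — 1 of the 5.

1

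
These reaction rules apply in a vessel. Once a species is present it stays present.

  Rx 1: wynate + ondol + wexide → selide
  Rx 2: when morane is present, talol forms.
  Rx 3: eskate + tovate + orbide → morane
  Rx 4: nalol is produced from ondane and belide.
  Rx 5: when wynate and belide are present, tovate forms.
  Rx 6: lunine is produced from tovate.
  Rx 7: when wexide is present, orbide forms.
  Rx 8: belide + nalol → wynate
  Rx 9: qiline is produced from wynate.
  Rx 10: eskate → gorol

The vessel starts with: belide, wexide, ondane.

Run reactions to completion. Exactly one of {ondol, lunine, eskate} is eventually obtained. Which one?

ondane and belide present → nalol forms (Rx 4).
belide and nalol present → wynate forms (Rx 8).
wynate and belide present → tovate forms (Rx 5).
tovate present → lunine forms (Rx 6).
No rule produces eskate, and it is not given. No rule produces ondol, and it is not given.

lunine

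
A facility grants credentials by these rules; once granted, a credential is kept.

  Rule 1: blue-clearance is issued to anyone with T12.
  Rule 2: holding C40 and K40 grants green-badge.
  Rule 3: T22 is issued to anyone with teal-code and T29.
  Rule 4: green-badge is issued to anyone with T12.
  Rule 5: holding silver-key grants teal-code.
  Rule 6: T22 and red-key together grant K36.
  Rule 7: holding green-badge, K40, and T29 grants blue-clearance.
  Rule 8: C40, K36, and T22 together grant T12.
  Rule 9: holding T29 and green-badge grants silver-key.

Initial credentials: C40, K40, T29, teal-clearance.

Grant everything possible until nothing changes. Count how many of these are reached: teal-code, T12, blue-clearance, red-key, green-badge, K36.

3

Holding C40 and K40 grants green-badge (Rule 2).
Holding T29 and green-badge grants silver-key (Rule 9).
Holding green-badge, K40, and T29 grants blue-clearance (Rule 7).
Holding silver-key grants teal-code (Rule 5).
teal-code: reached.
T12 would need C40, K36, and T22 (Rule 8), but K36 is never granted.
blue-clearance: reached.
No rule produces red-key, and it is not given.
green-badge: reached.
K36 would need T22 and red-key (Rule 6), but red-key is never granted.
Reached: teal-code, blue-clearance, and green-badge — 3 of the 6.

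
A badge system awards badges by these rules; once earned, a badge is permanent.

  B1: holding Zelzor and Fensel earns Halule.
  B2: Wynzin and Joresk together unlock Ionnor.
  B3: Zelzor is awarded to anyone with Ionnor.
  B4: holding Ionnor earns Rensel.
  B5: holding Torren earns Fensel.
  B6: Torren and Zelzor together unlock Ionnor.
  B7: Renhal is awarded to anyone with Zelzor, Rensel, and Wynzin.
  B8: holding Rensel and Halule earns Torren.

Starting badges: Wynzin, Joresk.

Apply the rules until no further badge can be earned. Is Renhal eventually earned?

Yes

With Wynzin and Joresk, Ionnor is earned (B2).
With Ionnor, Rensel is earned (B4).
With Ionnor, Zelzor is earned (B3).
With Zelzor, Rensel, and Wynzin, Renhal is earned (B7).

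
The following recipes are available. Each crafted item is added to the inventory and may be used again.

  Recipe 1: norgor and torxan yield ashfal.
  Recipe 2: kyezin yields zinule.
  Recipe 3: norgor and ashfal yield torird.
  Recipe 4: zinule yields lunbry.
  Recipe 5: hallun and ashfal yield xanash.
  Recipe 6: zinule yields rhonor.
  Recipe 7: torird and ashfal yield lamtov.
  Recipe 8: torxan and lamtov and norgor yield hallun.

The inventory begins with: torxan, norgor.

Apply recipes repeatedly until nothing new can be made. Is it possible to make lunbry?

lunbry would need zinule (Recipe 4), but zinule is never obtained.

No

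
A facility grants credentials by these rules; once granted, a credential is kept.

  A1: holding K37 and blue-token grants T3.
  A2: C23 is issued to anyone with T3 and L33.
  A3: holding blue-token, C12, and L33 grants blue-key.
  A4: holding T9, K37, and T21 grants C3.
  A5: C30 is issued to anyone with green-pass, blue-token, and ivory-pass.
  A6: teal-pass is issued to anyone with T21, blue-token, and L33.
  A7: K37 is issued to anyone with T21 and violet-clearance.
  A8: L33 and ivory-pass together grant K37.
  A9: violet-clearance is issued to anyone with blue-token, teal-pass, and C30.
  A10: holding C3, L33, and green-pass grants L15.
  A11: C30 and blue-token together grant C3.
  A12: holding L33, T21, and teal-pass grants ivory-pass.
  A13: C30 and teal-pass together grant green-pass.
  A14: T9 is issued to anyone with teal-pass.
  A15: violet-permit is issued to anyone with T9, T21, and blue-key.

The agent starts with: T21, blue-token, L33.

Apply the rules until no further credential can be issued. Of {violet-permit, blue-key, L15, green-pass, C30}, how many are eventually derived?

violet-permit would need T9, T21, and blue-key (A15), but blue-key is never granted.
blue-key would need blue-token, C12, and L33 (A3), but C12 is never granted.
L15 would need C3, L33, and green-pass (A10), but green-pass is never granted.
green-pass would need C30 and teal-pass (A13), but C30 is never granted.
C30 would need green-pass, blue-token, and ivory-pass (A5), but green-pass is never granted.
None of the 5 are reached.

0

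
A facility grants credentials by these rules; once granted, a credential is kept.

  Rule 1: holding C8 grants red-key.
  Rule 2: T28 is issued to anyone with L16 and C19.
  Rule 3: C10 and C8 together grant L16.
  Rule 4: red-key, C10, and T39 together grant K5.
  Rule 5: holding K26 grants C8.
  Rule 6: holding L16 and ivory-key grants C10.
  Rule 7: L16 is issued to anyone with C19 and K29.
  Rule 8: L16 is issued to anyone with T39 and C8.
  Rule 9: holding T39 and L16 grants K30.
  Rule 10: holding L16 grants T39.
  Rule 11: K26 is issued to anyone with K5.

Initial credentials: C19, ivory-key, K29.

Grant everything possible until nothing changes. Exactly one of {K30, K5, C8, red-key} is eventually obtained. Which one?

Holding C19 and K29 grants L16 (Rule 7).
Holding L16 grants T39 (Rule 10).
Holding T39 and L16 grants K30 (Rule 9).
K5 would need red-key, C10, and T39 (Rule 4), but red-key is never granted. red-key would need C8 (Rule 1), but C8 is never granted. C8 would need K26 (Rule 5), but K26 is never granted.

K30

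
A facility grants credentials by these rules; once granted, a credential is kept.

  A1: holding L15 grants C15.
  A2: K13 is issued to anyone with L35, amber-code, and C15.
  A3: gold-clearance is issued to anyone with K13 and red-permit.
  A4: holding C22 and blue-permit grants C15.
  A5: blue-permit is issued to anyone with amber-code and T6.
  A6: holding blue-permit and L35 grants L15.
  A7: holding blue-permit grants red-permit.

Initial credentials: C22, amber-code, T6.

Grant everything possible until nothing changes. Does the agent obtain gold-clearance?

gold-clearance would need K13 and red-permit (A3), but K13 is never granted.

No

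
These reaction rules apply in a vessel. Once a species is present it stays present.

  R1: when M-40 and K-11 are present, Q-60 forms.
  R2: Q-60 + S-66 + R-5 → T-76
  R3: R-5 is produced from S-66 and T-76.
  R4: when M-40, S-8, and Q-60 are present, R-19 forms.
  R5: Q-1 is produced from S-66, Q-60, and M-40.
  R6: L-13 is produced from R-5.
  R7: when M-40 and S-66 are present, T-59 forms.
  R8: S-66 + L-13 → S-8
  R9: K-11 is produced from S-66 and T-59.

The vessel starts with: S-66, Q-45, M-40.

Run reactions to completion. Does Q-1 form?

M-40 and S-66 present → T-59 forms (R7).
S-66 and T-59 present → K-11 forms (R9).
M-40 and K-11 present → Q-60 forms (R1).
S-66, Q-60, and M-40 present → Q-1 forms (R5).

Yes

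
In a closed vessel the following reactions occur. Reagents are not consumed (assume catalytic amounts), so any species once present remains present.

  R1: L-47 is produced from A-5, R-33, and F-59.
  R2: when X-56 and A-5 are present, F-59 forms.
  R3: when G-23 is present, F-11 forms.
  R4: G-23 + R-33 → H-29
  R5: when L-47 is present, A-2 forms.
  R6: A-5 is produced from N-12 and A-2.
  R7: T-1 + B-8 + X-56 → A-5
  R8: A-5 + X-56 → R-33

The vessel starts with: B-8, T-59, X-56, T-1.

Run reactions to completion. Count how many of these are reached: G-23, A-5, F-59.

2

T-1, B-8, and X-56 present → A-5 forms (R7).
X-56 and A-5 present → F-59 forms (R2).
No rule produces G-23, and it is not given.
A-5: reached.
F-59: reached.
Reached: A-5 and F-59 — 2 of the 3.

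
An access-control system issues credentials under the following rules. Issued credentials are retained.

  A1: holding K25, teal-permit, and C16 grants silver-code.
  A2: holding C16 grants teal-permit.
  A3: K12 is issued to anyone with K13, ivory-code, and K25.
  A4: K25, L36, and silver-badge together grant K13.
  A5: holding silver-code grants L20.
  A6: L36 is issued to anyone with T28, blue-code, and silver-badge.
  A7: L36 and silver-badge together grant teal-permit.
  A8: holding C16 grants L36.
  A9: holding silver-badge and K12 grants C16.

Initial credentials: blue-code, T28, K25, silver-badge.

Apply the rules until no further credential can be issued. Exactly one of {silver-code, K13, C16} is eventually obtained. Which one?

K13

Holding T28, blue-code, and silver-badge grants L36 (A6).
Holding K25, L36, and silver-badge grants K13 (A4).
C16 would need silver-badge and K12 (A9), but K12 is never granted. silver-code would need K25, teal-permit, and C16 (A1), but C16 is never granted.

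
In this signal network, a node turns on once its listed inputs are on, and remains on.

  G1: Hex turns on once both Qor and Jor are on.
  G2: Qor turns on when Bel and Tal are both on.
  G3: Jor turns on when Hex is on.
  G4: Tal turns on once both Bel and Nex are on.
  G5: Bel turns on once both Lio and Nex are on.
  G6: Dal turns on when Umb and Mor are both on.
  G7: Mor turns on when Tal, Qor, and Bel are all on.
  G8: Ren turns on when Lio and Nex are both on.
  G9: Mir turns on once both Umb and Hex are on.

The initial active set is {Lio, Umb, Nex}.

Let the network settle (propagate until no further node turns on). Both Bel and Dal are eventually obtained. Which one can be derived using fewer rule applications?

Bel

Bel: G5: Lio and Nex on → Bel on. [1 rule application]
Dal: Lio and Nex are on, so Bel turns on (G5). Bel and Nex are on, so Tal turns on (G4). G2: Bel and Tal on → Qor on. G7: Tal, Qor, and Bel on → Mor on. G6: Umb and Mor on → Dal on. [5 rule applications]
Bel needs fewer.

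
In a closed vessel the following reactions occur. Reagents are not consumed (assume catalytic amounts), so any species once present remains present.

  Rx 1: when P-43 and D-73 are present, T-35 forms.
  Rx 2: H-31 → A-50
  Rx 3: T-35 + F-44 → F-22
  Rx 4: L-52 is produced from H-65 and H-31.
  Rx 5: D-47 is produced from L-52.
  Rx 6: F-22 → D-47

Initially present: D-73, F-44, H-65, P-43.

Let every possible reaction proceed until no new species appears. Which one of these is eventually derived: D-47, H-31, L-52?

P-43 and D-73 present → T-35 forms (Rx 1).
T-35 and F-44 present → F-22 forms (Rx 3).
F-22 present → D-47 forms (Rx 6).
No rule produces H-31, and it is not given. L-52 would need H-65 and H-31 (Rx 4), but H-31 never forms.

D-47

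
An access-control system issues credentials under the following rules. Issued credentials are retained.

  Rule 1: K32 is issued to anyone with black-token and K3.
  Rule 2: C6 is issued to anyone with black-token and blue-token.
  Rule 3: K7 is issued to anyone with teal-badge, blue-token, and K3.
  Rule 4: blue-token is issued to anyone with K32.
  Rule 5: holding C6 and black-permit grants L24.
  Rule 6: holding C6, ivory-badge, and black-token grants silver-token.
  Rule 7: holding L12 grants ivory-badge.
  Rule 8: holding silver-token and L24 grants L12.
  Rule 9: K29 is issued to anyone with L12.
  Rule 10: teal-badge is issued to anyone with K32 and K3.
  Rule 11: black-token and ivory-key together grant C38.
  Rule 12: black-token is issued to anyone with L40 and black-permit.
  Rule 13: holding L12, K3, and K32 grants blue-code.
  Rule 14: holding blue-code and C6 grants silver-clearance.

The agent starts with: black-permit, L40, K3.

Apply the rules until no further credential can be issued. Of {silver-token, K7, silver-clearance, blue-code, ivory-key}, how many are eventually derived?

Holding L40 and black-permit grants black-token (Rule 12).
Holding black-token and K3 grants K32 (Rule 1).
Holding K32 grants blue-token (Rule 4).
Holding K32 and K3 grants teal-badge (Rule 10).
Holding teal-badge, blue-token, and K3 grants K7 (Rule 3).
silver-token would need C6, ivory-badge, and black-token (Rule 6), but ivory-badge is never granted.
K7: reached.
silver-clearance would need blue-code and C6 (Rule 14), but blue-code is never granted.
blue-code would need L12, K3, and K32 (Rule 13), but L12 is never granted.
No rule produces ivory-key, and it is not given.
Reached: K7 — 1 of the 5.

1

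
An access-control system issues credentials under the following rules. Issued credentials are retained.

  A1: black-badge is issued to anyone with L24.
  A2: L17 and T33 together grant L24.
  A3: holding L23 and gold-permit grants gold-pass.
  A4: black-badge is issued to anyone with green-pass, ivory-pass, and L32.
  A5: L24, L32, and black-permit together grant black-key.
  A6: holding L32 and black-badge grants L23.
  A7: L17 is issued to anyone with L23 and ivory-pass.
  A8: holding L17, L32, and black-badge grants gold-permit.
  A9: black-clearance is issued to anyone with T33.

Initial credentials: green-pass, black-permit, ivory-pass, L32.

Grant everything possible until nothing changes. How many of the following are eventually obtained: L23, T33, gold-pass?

2

Holding green-pass, ivory-pass, and L32 grants black-badge (A4).
Holding L32 and black-badge grants L23 (A6).
Holding L23 and ivory-pass grants L17 (A7).
Holding L17, L32, and black-badge grants gold-permit (A8).
Holding L23 and gold-permit grants gold-pass (A3).
L23: reached.
No rule produces T33, and it is not given.
gold-pass: reached.
Reached: L23 and gold-pass — 2 of the 3.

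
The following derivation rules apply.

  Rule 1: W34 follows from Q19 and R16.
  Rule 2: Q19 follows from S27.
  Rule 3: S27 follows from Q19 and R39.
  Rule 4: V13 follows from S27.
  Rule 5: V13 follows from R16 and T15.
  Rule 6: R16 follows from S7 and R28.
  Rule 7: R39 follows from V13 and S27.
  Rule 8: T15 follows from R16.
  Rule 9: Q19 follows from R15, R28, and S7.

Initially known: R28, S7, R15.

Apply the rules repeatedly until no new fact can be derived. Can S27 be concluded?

S27 would need Q19 and R39 (Rule 3), but R39 is never established.

No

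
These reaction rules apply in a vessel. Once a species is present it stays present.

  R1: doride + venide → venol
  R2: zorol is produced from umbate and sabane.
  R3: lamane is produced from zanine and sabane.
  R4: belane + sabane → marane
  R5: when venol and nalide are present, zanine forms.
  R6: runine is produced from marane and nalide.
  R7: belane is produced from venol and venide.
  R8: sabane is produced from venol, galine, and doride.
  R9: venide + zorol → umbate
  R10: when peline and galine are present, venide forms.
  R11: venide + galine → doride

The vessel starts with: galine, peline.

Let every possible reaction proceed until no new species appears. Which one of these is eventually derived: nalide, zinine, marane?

marane

peline and galine present → venide forms (R10).
venide and galine present → doride forms (R11).
doride and venide present → venol forms (R1).
venol and venide present → belane forms (R7).
venol, galine, and doride present → sabane forms (R8).
belane and sabane present → marane forms (R4).
No rule produces nalide, and it is not given. No rule produces zinine, and it is not given.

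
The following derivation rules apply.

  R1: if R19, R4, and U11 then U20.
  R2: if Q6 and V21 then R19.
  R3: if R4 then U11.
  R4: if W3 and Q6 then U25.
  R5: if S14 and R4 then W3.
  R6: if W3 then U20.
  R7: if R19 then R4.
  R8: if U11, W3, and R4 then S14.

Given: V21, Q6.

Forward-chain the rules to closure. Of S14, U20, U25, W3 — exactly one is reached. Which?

From Q6 and V21, R2 gives R19.
From R19, R7 gives R4.
From R4, R3 gives U11.
R19, R4, and U11 hold, so U20 follows (R1).
S14 would need U11, W3, and R4 (R8), but W3 is never established. W3 would need S14 and R4 (R5), but S14 is never established. U25 would need W3 and Q6 (R4), but W3 is never established.

U20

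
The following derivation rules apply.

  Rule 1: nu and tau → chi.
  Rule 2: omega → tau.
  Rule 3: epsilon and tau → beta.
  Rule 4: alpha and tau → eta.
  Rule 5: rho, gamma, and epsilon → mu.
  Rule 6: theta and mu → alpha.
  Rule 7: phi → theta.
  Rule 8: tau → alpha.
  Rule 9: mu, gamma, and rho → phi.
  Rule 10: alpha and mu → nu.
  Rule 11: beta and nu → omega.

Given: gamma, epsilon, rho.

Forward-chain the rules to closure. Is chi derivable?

chi would need nu and tau (Rule 1), but tau is never established.

No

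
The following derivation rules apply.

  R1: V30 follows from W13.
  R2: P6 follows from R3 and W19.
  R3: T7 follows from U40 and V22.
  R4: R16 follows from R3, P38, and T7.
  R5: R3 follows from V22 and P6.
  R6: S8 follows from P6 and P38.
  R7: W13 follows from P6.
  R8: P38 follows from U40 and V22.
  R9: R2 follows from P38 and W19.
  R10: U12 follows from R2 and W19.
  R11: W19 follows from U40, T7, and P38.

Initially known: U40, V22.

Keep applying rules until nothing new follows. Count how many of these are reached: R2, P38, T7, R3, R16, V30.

U40 and V22 hold, so P38 follows (R8).
U40 and V22 hold, so T7 follows (R3).
From U40, T7, and P38, R11 gives W19.
P38 and W19 hold, so R2 follows (R9).
R2: reached.
P38: reached.
T7: reached.
R3 would need V22 and P6 (R5), but P6 is never established.
R16 would need R3, P38, and T7 (R4), but R3 is never established.
V30 would need W13 (R1), but W13 is never established.
Reached: R2, P38, and T7 — 3 of the 6.

3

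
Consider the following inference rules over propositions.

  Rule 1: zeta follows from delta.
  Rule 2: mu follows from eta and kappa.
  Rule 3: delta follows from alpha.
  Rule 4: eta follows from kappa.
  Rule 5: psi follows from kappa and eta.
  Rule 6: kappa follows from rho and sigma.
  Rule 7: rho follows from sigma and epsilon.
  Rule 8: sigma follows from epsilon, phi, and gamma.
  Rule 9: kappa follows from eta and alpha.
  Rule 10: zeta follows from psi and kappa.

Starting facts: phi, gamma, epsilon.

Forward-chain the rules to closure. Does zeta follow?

epsilon, phi, and gamma hold, so sigma follows (Rule 8).
From sigma and epsilon, Rule 7 gives rho.
rho and sigma hold, so kappa follows (Rule 6).
kappa holds, so eta follows (Rule 4).
kappa and eta hold, so psi follows (Rule 5).
From psi and kappa, Rule 10 gives zeta.

Yes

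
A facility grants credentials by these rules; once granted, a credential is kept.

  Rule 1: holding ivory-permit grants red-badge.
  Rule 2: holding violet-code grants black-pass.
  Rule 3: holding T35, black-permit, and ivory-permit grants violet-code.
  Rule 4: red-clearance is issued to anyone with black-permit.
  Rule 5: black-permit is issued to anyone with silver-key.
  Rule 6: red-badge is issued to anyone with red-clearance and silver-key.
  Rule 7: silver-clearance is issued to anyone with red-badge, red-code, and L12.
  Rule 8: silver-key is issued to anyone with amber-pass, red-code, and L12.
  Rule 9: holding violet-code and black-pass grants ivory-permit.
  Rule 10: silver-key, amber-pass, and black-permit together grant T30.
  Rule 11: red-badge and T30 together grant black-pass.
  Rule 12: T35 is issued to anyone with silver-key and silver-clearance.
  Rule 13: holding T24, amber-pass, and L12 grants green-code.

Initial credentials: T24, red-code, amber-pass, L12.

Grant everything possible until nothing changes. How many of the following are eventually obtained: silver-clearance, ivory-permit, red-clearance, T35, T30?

Holding amber-pass, red-code, and L12 grants silver-key (Rule 8).
Holding silver-key grants black-permit (Rule 5).
Holding black-permit grants red-clearance (Rule 4).
Holding silver-key, amber-pass, and black-permit grants T30 (Rule 10).
Holding red-clearance and silver-key grants red-badge (Rule 6).
Holding red-badge, red-code, and L12 grants silver-clearance (Rule 7).
Holding silver-key and silver-clearance grants T35 (Rule 12).
silver-clearance: reached.
ivory-permit would need violet-code and black-pass (Rule 9), but violet-code is never granted.
red-clearance: reached.
T35: reached.
T30: reached.
Reached: silver-clearance, red-clearance, T35, and T30 — 4 of the 5.

4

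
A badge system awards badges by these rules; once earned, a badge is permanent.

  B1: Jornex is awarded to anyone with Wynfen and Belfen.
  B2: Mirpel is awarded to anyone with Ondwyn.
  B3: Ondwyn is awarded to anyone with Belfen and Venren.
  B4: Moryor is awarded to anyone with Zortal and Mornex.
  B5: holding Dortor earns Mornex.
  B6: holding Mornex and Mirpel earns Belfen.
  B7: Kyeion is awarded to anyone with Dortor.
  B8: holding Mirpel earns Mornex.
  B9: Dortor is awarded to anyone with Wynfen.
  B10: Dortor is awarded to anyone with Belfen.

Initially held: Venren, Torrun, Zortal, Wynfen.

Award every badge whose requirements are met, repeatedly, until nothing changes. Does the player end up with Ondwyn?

No

Ondwyn would need Belfen and Venren (B3), but Belfen is never earned.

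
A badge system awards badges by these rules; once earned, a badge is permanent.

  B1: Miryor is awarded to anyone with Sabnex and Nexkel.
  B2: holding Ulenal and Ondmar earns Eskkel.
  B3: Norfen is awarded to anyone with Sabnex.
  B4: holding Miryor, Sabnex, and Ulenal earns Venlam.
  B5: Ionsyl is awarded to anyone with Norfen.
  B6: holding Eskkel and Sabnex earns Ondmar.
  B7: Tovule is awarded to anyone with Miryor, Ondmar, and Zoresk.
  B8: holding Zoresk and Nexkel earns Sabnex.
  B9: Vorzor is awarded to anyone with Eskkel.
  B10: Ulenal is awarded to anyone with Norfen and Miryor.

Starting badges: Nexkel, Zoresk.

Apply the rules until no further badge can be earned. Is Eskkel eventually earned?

No

Eskkel would need Ulenal and Ondmar (B2), but Ondmar is never earned.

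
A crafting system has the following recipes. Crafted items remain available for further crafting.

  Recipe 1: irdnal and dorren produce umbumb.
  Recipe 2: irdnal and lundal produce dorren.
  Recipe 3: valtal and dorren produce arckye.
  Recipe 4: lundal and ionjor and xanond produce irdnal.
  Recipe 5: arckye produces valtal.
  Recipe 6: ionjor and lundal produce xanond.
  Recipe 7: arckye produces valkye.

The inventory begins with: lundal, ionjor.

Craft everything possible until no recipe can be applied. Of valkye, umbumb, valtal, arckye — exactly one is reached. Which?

Using Recipe 6, ionjor and lundal make xanond.
Using Recipe 4, lundal, ionjor, and xanond make irdnal.
irdnal and lundal → dorren (Recipe 2).
Using Recipe 1, irdnal and dorren make umbumb.
valkye would need arckye (Recipe 7), but arckye is never obtained. arckye would need valtal and dorren (Recipe 3), but valtal is never obtained. valtal would need arckye (Recipe 5), but arckye is never obtained.

umbumb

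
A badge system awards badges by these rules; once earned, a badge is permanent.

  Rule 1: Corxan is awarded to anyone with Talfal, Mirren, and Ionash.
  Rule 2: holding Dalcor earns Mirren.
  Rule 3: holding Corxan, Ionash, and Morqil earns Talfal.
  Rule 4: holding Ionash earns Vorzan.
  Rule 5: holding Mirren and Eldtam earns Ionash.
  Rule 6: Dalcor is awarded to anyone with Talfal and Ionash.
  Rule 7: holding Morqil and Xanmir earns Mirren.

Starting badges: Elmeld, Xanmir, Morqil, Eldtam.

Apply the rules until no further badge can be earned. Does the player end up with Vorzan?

With Morqil and Xanmir, Mirren is earned (Rule 7).
With Mirren and Eldtam, Ionash is earned (Rule 5).
With Ionash, Vorzan is earned (Rule 4).

Yes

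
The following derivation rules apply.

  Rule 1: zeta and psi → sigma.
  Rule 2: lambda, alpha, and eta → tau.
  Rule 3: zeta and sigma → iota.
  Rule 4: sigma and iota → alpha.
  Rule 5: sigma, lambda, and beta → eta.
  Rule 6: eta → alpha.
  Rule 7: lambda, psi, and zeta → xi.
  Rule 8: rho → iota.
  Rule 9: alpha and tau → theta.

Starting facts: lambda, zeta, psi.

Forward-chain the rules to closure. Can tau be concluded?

tau would need lambda, alpha, and eta (Rule 2), but eta is never established.

No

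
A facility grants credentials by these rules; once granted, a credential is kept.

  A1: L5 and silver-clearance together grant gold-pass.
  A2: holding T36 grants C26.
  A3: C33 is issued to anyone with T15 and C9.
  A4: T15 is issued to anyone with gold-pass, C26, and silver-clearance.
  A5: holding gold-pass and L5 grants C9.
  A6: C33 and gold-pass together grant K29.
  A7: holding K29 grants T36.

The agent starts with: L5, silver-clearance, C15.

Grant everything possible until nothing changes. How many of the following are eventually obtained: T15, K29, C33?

T15 would need gold-pass, C26, and silver-clearance (A4), but C26 is never granted.
K29 would need C33 and gold-pass (A6), but C33 is never granted.
C33 would need T15 and C9 (A3), but T15 is never granted.
None of the 3 are reached.

0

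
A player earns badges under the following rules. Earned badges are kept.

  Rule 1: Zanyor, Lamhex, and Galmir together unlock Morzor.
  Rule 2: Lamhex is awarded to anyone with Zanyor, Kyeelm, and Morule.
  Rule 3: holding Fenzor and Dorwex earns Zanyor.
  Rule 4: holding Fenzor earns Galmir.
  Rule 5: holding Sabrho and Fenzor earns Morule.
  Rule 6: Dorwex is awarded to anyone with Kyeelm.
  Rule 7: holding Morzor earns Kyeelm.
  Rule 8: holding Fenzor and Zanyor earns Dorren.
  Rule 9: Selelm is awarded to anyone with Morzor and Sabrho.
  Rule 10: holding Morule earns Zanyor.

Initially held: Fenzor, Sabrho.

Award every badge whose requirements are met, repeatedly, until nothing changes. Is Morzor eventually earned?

Morzor would need Zanyor, Lamhex, and Galmir (Rule 1), but Lamhex is never earned.

No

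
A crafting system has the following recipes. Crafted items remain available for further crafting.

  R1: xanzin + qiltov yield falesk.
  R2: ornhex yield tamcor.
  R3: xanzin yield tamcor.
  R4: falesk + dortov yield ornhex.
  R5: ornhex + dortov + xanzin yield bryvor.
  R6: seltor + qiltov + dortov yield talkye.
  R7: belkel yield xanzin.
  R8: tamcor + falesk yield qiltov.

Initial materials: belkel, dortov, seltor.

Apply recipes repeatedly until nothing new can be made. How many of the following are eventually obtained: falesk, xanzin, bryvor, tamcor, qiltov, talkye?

belkel → xanzin (R7).
xanzin → tamcor (R3).
falesk would need xanzin and qiltov (R1), but qiltov is never obtained.
xanzin: reached.
bryvor would need ornhex, dortov, and xanzin (R5), but ornhex is never obtained.
tamcor: reached.
qiltov would need tamcor and falesk (R8), but falesk is never obtained.
talkye would need seltor, qiltov, and dortov (R6), but qiltov is never obtained.
Reached: xanzin and tamcor — 2 of the 6.

2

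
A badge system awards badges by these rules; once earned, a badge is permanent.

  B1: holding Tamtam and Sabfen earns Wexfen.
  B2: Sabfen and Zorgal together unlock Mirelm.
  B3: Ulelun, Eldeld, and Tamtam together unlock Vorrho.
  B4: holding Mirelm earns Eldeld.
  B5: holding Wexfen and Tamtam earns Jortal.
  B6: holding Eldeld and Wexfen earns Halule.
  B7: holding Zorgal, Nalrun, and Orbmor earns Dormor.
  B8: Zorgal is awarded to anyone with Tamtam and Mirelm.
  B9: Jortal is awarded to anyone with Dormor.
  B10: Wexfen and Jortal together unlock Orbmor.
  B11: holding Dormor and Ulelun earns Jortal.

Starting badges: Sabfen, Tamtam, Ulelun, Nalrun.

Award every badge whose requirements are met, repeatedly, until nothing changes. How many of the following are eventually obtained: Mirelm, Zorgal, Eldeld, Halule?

Mirelm would need Sabfen and Zorgal (B2), but Zorgal is never earned.
Zorgal would need Tamtam and Mirelm (B8), but Mirelm is never earned.
Eldeld would need Mirelm (B4), but Mirelm is never earned.
Halule would need Eldeld and Wexfen (B6), but Eldeld is never earned.
None of the 4 are reached.

0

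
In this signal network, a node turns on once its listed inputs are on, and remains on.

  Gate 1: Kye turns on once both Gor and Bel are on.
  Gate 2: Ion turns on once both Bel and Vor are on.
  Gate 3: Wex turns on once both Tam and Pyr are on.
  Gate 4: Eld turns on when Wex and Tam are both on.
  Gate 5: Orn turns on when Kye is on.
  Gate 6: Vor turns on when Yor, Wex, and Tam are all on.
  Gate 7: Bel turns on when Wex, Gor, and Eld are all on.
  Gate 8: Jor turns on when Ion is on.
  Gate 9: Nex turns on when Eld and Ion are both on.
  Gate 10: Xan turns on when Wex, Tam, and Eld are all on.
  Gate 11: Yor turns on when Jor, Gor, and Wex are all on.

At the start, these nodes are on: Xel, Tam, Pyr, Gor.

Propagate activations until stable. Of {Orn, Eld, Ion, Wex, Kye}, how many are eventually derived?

Tam and Pyr are on, so Wex turns on (Gate 3).
Wex and Tam are on, so Eld turns on (Gate 4).
Gate 7: Wex, Gor, and Eld on → Bel on.
Gor and Bel are on, so Kye turns on (Gate 1).
Gate 5: Kye on → Orn on.
Orn: reached.
Eld: reached.
Ion would need Bel and Vor (Gate 2), but Vor never turns on.
Wex: reached.
Kye: reached.
Reached: Orn, Eld, Wex, and Kye — 4 of the 5.

4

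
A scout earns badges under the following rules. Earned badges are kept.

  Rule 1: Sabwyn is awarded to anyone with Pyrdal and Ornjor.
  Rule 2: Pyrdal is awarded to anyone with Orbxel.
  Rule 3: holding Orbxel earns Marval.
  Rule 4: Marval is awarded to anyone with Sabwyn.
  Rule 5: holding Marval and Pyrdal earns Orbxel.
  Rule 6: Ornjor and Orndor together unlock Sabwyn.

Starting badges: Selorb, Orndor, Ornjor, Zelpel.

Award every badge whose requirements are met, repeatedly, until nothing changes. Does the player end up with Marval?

Yes

With Ornjor and Orndor, Sabwyn is earned (Rule 6).
With Sabwyn, Marval is earned (Rule 4).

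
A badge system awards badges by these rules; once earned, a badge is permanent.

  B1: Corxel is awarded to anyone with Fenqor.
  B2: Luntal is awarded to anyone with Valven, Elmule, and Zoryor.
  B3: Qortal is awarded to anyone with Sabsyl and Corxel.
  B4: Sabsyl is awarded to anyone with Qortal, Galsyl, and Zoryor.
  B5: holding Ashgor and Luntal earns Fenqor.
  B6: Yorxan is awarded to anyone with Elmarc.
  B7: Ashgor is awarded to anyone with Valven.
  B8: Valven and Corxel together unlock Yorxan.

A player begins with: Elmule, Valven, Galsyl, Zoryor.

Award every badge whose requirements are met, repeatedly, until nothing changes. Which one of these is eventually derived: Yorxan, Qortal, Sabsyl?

With Valven, Ashgor is earned (B7).
With Valven, Elmule, and Zoryor, Luntal is earned (B2).
With Ashgor and Luntal, Fenqor is earned (B5).
With Fenqor, Corxel is earned (B1).
With Valven and Corxel, Yorxan is earned (B8).
Qortal would need Sabsyl and Corxel (B3), but Sabsyl is never earned. Sabsyl would need Qortal, Galsyl, and Zoryor (B4), but Qortal is never earned.

Yorxan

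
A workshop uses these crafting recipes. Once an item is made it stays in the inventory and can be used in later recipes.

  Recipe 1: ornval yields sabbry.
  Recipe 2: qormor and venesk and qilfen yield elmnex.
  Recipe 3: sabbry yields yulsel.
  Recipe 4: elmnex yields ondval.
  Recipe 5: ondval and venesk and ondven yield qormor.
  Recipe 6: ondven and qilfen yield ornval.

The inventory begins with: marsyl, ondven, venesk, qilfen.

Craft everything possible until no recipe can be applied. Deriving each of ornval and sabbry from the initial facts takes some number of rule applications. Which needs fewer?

ornval: ondven and qilfen → ornval (Recipe 6). [1 rule application]
sabbry: Using Recipe 6, ondven and qilfen make ornval. Using Recipe 1, ornval makes sabbry. [2 rule applications]
ornval needs fewer.

ornval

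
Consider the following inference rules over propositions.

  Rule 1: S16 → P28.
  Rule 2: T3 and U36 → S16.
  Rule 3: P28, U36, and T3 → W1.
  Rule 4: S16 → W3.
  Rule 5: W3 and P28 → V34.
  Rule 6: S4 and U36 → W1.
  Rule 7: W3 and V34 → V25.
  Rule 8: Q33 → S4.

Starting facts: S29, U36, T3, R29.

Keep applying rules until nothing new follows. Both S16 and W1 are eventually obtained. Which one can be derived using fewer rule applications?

S16: T3 and U36 hold, so S16 follows (Rule 2). [1 rule application]
W1: From T3 and U36, Rule 2 gives S16. S16 holds, so P28 follows (Rule 1). P28, U36, and T3 hold, so W1 follows (Rule 3). [3 rule applications]
S16 needs fewer.

S16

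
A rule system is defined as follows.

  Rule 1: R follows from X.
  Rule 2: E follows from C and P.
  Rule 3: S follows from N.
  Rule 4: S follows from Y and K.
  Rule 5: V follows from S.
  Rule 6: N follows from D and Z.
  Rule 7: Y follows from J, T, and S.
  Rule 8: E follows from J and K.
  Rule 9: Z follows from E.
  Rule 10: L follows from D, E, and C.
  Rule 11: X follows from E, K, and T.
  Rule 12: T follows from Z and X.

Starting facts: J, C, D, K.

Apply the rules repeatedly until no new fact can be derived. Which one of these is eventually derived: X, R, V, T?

V

J and K hold, so E follows (Rule 8).
E holds, so Z follows (Rule 9).
D and Z hold, so N follows (Rule 6).
N holds, so S follows (Rule 3).
S holds, so V follows (Rule 5).
R would need X (Rule 1), but X is never established. T would need Z and X (Rule 12), but X is never established. X would need E, K, and T (Rule 11), but T is never established.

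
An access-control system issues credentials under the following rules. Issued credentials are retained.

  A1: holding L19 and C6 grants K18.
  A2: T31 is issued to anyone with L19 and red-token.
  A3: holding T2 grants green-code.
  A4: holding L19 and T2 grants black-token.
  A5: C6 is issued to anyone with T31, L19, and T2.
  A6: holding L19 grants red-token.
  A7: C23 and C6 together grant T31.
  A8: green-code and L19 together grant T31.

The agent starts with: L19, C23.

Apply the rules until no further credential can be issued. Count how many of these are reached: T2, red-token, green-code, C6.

1

Holding L19 grants red-token (A6).
No rule produces T2, and it is not given.
red-token: reached.
green-code would need T2 (A3), but T2 is never granted.
C6 would need T31, L19, and T2 (A5), but T2 is never granted.
Reached: red-token — 1 of the 4.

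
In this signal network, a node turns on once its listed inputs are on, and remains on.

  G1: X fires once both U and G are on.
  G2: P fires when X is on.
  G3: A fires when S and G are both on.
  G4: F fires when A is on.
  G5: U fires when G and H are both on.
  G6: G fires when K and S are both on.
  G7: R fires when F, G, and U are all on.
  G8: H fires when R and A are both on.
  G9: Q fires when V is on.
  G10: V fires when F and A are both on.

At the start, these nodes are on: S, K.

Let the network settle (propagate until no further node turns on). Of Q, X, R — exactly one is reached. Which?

G6: K and S on → G on.
S and G are on, so A fires (G3).
A is on, so F fires (G4).
G10: F and A on → V on.
G9: V on → Q on.
R would need F, G, and U (G7), but U never turns on. X would need U and G (G1), but U never turns on.

Q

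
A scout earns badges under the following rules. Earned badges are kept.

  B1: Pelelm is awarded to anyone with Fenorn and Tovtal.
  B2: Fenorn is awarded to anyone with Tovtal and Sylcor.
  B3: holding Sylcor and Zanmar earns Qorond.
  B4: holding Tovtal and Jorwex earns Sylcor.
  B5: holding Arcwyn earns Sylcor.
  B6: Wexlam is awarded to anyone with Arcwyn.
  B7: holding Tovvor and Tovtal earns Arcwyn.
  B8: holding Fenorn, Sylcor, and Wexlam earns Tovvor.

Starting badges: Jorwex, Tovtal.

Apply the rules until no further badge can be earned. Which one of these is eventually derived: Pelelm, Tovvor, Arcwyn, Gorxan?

With Tovtal and Jorwex, Sylcor is earned (B4).
With Tovtal and Sylcor, Fenorn is earned (B2).
With Fenorn and Tovtal, Pelelm is earned (B1).
No rule produces Gorxan, and it is not given. Tovvor would need Fenorn, Sylcor, and Wexlam (B8), but Wexlam is never earned. Arcwyn would need Tovvor and Tovtal (B7), but Tovvor is never earned.

Pelelm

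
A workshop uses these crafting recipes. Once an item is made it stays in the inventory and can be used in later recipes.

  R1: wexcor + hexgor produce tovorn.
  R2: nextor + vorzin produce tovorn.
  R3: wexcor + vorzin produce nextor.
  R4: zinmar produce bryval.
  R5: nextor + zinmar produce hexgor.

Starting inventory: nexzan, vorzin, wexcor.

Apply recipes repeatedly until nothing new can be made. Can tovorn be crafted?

Yes

Using R3, wexcor and vorzin make nextor.
nextor + vorzin → tovorn (R2).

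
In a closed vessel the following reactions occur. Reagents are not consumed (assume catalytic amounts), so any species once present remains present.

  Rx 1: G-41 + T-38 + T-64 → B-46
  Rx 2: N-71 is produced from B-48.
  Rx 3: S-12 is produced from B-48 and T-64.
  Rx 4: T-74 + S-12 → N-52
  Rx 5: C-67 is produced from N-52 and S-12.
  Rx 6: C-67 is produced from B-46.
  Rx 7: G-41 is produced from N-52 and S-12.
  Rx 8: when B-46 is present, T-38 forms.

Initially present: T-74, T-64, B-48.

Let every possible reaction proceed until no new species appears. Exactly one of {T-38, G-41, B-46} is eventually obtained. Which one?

B-48 and T-64 present → S-12 forms (Rx 3).
T-74 and S-12 present → N-52 forms (Rx 4).
N-52 and S-12 present → G-41 forms (Rx 7).
B-46 would need G-41, T-38, and T-64 (Rx 1), but T-38 never forms. T-38 would need B-46 (Rx 8), but B-46 never forms.

G-41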